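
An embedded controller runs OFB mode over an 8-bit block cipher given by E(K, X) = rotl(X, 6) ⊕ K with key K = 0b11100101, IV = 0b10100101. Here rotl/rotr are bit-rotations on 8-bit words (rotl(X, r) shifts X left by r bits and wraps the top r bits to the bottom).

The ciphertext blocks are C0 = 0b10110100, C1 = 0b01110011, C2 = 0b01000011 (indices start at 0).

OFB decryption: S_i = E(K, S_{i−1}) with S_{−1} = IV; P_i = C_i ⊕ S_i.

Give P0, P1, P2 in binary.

P0: S = E(K, 0b10100101) = 0b10001100; 0b10110100 ⊕ 0b10001100 = 0b00111000.
P1: S = E(K, 0b10001100) = 0b11000110; 0b01110011 ⊕ 0b11000110 = 0b10110101.
P2: S = E(K, 0b11000110) = 0b01010100; 0b01000011 ⊕ 0b01010100 = 0b00010111.

P0 = 0b00111000, P1 = 0b10110101, P2 = 0b00010111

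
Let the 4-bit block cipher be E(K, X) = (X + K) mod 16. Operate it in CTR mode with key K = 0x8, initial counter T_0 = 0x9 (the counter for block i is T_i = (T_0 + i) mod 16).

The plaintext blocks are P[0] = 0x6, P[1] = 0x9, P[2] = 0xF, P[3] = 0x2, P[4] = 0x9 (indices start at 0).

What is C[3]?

CTR encryption: S_i = E(K, T_i) where T_i is the counter for block i; C_i = P_i ⊕ S_i.
C[0]: T = 0x9, S = E(K, T) = 0x1; 0x6 ⊕ 0x1 = 0x7.
C[1]: T = 0xA, S = E(K, T) = 0x2; 0x9 ⊕ 0x2 = 0xB.
C[2]: T = 0xB, S = E(K, T) = 0x3; 0xF ⊕ 0x3 = 0xC.
C[3]: T = 0xC, S = E(K, T) = 0x4; 0x2 ⊕ 0x4 = 0x6.

C[3] = 0x6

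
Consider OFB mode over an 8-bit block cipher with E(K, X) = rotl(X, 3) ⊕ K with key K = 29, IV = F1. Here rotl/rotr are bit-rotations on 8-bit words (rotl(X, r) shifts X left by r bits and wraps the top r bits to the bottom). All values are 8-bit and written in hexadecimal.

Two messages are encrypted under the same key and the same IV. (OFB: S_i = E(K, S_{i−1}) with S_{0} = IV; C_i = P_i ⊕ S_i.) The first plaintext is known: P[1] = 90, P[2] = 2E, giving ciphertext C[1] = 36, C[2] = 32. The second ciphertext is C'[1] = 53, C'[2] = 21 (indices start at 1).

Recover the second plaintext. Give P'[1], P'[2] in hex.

In OFB with a reused IV, both messages share the same keystream S_i, so C_i ⊕ C'_i = P_i ⊕ P'_i and thus P'_i = P_i ⊕ C_i ⊕ C'_i.
P'[1]: 90 ⊕ 36 ⊕ 53 = F5.
P'[2]: 2E ⊕ 32 ⊕ 21 = 3D.

P'[1] = F5, P'[2] = 3D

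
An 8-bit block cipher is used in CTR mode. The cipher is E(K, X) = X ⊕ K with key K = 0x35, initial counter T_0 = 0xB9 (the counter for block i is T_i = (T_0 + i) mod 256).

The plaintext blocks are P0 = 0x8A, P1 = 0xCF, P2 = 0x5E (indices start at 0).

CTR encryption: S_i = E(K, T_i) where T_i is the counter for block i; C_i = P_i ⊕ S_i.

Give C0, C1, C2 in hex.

C0 = 0x06, C1 = 0x40, C2 = 0xD0

C0: T = 0xB9, S = E(K, T) = 0x8C; 0x8A ⊕ 0x8C = 0x06.
C1: T = 0xBA, S = E(K, T) = 0x8F; 0xCF ⊕ 0x8F = 0x40.
C2: T = 0xBB, S = E(K, T) = 0x8E; 0x5E ⊕ 0x8E = 0xD0.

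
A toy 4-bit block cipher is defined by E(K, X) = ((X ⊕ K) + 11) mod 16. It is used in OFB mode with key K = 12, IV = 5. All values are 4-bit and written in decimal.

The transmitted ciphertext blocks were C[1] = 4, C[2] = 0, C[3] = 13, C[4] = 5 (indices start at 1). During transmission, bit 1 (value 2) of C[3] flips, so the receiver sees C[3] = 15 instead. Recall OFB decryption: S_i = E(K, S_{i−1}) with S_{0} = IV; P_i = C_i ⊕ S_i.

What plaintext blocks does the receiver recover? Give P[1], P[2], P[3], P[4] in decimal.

Only C[3] changed, to 15. In OFB, a change in C_i flips the same bit in P_i only; the keystream is unaffected. Decrypting the received ciphertext:
P[1]: S = E(K, 5) = 4; 4 ⊕ 4 = 0.
P[2]: S = E(K, 4) = 3; 0 ⊕ 3 = 3.
P[3]: S = E(K, 3) = 10; 15 ⊕ 10 = 5.
P[4]: S = E(K, 10) = 1; 5 ⊕ 1 = 4.
Blocks that differ from the original plaintext: P[3].

P[1] = 0, P[2] = 3, P[3] = 5, P[4] = 4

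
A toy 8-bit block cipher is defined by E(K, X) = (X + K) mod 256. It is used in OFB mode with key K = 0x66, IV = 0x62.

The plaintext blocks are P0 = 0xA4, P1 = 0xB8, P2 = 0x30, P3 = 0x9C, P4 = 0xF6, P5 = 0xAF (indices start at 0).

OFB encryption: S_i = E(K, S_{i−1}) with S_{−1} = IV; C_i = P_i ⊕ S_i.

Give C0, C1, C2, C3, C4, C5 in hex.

C0: S = E(K, 0x62) = 0xC8; 0xA4 ⊕ 0xC8 = 0x6C.
C1: S = E(K, 0xC8) = 0x2E; 0xB8 ⊕ 0x2E = 0x96.
C2: S = E(K, 0x2E) = 0x94; 0x30 ⊕ 0x94 = 0xA4.
C3: S = E(K, 0x94) = 0xFA; 0x9C ⊕ 0xFA = 0x66.
C4: S = E(K, 0xFA) = 0x60; 0xF6 ⊕ 0x60 = 0x96.
C5: S = E(K, 0x60) = 0xC6; 0xAF ⊕ 0xC6 = 0x69.

C0 = 0x6C, C1 = 0x96, C2 = 0xA4, C3 = 0x66, C4 = 0x96, C5 = 0x69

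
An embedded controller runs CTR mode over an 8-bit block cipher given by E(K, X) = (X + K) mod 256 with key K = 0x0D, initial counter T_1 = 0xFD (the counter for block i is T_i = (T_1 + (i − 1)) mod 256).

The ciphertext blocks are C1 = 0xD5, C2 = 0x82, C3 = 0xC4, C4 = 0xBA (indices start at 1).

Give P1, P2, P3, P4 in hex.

CTR decryption: S_i = E(K, T_i) where T_i is the counter for block i; P_i = C_i ⊕ S_i.
P1: T = 0xFD, S = E(K, T) = 0x0A; 0xD5 ⊕ 0x0A = 0xDF.
P2: T = 0xFE, S = E(K, T) = 0x0B; 0x82 ⊕ 0x0B = 0x89.
P3: T = 0xFF, S = E(K, T) = 0x0C; 0xC4 ⊕ 0x0C = 0xC8.
P4: T = 0x00, S = E(K, T) = 0x0D; 0xBA ⊕ 0x0D = 0xB7.

P1 = 0xDF, P2 = 0x89, P3 = 0xC8, P4 = 0xB7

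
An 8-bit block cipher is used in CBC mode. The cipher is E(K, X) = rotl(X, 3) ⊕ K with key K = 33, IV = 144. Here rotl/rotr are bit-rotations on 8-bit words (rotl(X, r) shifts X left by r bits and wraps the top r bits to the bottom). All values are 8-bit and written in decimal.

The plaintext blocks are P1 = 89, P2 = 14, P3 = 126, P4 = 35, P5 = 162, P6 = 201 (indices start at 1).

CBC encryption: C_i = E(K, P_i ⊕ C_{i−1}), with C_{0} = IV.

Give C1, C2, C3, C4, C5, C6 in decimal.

C1: P1 ⊕ 144 = 201; E(K, 201) = 111.
C2: P2 ⊕ 111 = 97; E(K, 97) = 42.
C3: P3 ⊕ 42 = 84; E(K, 84) = 131.
C4: P4 ⊕ 131 = 160; E(K, 160) = 36.
C5: P5 ⊕ 36 = 134; E(K, 134) = 21.
C6: P6 ⊕ 21 = 220; E(K, 220) = 199.

C1 = 111, C2 = 42, C3 = 131, C4 = 36, C5 = 21, C6 = 199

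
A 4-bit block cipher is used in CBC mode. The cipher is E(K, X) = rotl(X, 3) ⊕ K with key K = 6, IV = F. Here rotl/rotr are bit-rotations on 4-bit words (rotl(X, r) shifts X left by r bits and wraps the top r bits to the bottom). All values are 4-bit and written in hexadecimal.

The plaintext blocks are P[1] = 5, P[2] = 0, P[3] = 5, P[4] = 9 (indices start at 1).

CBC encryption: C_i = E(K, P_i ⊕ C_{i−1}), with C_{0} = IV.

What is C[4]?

C[4] = 3

C[1]: P[1] ⊕ F = A; E(K, A) = 3.
C[2]: P[2] ⊕ 3 = 3; E(K, 3) = F.
C[3]: P[3] ⊕ F = A; E(K, A) = 3.
C[4]: P[4] ⊕ 3 = A; E(K, A) = 3.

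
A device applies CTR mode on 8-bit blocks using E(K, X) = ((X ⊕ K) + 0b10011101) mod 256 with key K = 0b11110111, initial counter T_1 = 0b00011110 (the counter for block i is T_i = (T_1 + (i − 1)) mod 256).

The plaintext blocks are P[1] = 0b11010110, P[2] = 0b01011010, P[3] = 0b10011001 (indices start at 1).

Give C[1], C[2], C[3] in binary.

CTR encryption: S_i = E(K, T_i) where T_i is the counter for block i; C_i = P_i ⊕ S_i.
C[1]: T = 0b00011110, S = E(K, T) = 0b10000110; 0b11010110 ⊕ 0b10000110 = 0b01010000.
C[2]: T = 0b00011111, S = E(K, T) = 0b10000101; 0b01011010 ⊕ 0b10000101 = 0b11011111.
C[3]: T = 0b00100000, S = E(K, T) = 0b01110100; 0b10011001 ⊕ 0b01110100 = 0b11101101.

C[1] = 0b01010000, C[2] = 0b11011111, C[3] = 0b11101101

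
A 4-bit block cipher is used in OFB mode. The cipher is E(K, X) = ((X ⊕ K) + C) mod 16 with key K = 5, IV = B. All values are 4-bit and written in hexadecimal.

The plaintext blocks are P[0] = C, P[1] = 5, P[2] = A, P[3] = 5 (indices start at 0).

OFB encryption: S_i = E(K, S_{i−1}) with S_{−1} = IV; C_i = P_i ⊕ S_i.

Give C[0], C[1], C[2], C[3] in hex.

C[0]: S = E(K, B) = A; C ⊕ A = 6.
C[1]: S = E(K, A) = B; 5 ⊕ B = E.
C[2]: S = E(K, B) = A; A ⊕ A = 0.
C[3]: S = E(K, A) = B; 5 ⊕ B = E.

C[0] = 6, C[1] = E, C[2] = 0, C[3] = E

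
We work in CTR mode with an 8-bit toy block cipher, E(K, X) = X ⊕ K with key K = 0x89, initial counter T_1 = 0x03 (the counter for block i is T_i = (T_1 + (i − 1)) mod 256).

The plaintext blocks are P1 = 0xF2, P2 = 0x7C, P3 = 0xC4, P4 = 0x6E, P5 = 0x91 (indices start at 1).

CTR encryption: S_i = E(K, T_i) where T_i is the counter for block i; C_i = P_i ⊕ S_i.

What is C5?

C1: T = 0x03, S = E(K, T) = 0x8A; 0xF2 ⊕ 0x8A = 0x78.
C2: T = 0x04, S = E(K, T) = 0x8D; 0x7C ⊕ 0x8D = 0xF1.
C3: T = 0x05, S = E(K, T) = 0x8C; 0xC4 ⊕ 0x8C = 0x48.
C4: T = 0x06, S = E(K, T) = 0x8F; 0x6E ⊕ 0x8F = 0xE1.
C5: T = 0x07, S = E(K, T) = 0x8E; 0x91 ⊕ 0x8E = 0x1F.

C5 = 0x1F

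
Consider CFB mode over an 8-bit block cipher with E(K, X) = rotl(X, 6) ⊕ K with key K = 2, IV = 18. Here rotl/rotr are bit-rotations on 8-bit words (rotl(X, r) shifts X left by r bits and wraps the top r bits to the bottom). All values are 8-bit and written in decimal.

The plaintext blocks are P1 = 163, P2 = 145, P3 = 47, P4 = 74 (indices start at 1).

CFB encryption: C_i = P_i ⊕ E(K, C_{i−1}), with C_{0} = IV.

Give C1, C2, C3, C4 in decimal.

C1: E(K, 18) = 134; 163 ⊕ 134 = 37.
C2: E(K, 37) = 75; 145 ⊕ 75 = 218.
C3: E(K, 218) = 180; 47 ⊕ 180 = 155.
C4: E(K, 155) = 228; 74 ⊕ 228 = 174.

C1 = 37, C2 = 218, C3 = 155, C4 = 174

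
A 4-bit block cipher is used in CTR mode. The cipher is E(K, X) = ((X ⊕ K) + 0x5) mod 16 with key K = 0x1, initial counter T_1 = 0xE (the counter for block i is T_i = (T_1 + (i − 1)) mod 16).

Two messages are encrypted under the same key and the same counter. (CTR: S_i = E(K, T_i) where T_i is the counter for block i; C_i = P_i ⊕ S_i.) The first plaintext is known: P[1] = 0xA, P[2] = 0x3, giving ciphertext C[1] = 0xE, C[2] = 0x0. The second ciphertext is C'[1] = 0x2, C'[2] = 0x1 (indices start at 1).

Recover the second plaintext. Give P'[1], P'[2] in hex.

P'[1] = 0x6, P'[2] = 0x2

In CTR with a reused counter, both messages share the same keystream S_i, so C_i ⊕ C'_i = P_i ⊕ P'_i and thus P'_i = P_i ⊕ C_i ⊕ C'_i.
P'[1]: 0xA ⊕ 0xE ⊕ 0x2 = 0x6.
P'[2]: 0x3 ⊕ 0x0 ⊕ 0x1 = 0x2.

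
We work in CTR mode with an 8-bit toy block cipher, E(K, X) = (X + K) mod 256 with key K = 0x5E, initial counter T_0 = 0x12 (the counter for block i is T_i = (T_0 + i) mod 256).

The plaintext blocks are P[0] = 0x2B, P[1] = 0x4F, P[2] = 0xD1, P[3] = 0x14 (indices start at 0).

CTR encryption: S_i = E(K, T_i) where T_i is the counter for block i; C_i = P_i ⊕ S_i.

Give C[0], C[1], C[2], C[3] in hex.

C[0]: T = 0x12, S = E(K, T) = 0x70; 0x2B ⊕ 0x70 = 0x5B.
C[1]: T = 0x13, S = E(K, T) = 0x71; 0x4F ⊕ 0x71 = 0x3E.
C[2]: T = 0x14, S = E(K, T) = 0x72; 0xD1 ⊕ 0x72 = 0xA3.
C[3]: T = 0x15, S = E(K, T) = 0x73; 0x14 ⊕ 0x73 = 0x67.

C[0] = 0x5B, C[1] = 0x3E, C[2] = 0xA3, C[3] = 0x67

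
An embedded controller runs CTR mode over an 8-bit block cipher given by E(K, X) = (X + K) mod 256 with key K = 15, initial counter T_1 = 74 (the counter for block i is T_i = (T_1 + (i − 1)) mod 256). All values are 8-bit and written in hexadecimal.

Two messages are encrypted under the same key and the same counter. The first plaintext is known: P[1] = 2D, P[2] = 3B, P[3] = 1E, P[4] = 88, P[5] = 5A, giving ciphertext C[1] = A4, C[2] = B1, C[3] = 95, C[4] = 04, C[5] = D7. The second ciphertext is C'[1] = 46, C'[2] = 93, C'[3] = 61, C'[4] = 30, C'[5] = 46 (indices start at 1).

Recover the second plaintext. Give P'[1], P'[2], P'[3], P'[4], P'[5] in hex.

P'[1] = CF, P'[2] = 19, P'[3] = EA, P'[4] = BC, P'[5] = CB

In CTR with a reused counter, both messages share the same keystream S_i, so C_i ⊕ C'_i = P_i ⊕ P'_i and thus P'_i = P_i ⊕ C_i ⊕ C'_i.
P'[1]: 2D ⊕ A4 ⊕ 46 = CF.
P'[2]: 3B ⊕ B1 ⊕ 93 = 19.
P'[3]: 1E ⊕ 95 ⊕ 61 = EA.
P'[4]: 88 ⊕ 04 ⊕ 30 = BC.
P'[5]: 5A ⊕ D7 ⊕ 46 = CB.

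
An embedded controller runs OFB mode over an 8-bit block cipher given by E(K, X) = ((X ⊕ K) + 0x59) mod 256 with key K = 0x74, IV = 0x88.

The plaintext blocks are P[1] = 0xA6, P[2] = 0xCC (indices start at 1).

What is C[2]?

OFB encryption: S_i = E(K, S_{i−1}) with S_{0} = IV; C_i = P_i ⊕ S_i.
C[1]: S = E(K, 0x88) = 0x55; 0xA6 ⊕ 0x55 = 0xF3.
C[2]: S = E(K, 0x55) = 0x7A; 0xCC ⊕ 0x7A = 0xB6.

C[2] = 0xB6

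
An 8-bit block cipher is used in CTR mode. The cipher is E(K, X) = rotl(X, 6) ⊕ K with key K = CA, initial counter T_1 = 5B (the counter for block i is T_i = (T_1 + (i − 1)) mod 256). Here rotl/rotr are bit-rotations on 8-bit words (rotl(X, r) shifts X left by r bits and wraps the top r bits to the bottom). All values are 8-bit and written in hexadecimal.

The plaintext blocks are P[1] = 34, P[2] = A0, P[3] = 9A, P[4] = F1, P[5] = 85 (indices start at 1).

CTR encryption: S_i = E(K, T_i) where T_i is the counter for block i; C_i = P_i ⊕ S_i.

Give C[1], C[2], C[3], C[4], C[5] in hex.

C[1] = 28, C[2] = 7D, C[3] = 07, C[4] = AC, C[5] = 98

C[1]: T = 5B, S = E(K, T) = 1C; 34 ⊕ 1C = 28.
C[2]: T = 5C, S = E(K, T) = DD; A0 ⊕ DD = 7D.
C[3]: T = 5D, S = E(K, T) = 9D; 9A ⊕ 9D = 07.
C[4]: T = 5E, S = E(K, T) = 5D; F1 ⊕ 5D = AC.
C[5]: T = 5F, S = E(K, T) = 1D; 85 ⊕ 1D = 98.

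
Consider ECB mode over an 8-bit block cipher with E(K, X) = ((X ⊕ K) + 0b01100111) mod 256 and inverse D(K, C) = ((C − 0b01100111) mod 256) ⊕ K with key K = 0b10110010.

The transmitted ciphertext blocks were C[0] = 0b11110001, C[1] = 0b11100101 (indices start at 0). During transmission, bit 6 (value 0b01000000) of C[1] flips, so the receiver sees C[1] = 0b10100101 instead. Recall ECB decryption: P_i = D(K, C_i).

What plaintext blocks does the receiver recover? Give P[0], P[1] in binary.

P[0] = 0b00111000, P[1] = 0b10001100

Only C[1] changed, to 0b10100101. In ECB, a change in C_i affects only P_i. Decrypting the received ciphertext:
P[0]: D(K, 0b11110001) = 0b00111000.
P[1]: D(K, 0b10100101) = 0b10001100.
Blocks that differ from the original plaintext: P[1].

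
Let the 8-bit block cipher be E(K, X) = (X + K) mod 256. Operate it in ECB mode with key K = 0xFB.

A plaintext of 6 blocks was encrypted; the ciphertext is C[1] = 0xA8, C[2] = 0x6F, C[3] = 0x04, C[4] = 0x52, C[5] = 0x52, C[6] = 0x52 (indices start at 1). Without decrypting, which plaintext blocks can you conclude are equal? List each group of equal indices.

P[4] = P[5] = P[6]

ECB encrypts each block independently with the same key, so equal ciphertext blocks imply equal plaintext blocks.
C[4] = C[5] = C[6] = 0x52, so P[4] = P[5] = P[6].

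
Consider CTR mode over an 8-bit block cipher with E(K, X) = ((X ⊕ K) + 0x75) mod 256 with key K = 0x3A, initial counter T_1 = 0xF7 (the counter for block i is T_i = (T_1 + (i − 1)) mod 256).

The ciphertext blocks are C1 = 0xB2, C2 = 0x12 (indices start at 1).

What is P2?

CTR decryption: S_i = E(K, T_i) where T_i is the counter for block i; P_i = C_i ⊕ S_i.
P2: T = 0xF8, S = E(K, T) = 0x37; 0x12 ⊕ 0x37 = 0x25.

P2 = 0x25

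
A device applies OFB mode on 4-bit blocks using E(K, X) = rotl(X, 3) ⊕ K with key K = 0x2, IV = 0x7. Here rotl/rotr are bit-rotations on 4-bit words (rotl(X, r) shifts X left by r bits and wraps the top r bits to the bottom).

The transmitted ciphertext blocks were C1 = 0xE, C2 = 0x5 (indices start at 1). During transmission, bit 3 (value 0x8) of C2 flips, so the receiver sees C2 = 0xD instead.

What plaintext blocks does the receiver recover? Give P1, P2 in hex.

P1 = 0x7, P2 = 0x3

OFB decryption: S_i = E(K, S_{i−1}) with S_{0} = IV; P_i = C_i ⊕ S_i.
Only C2 changed, to 0xD. In OFB, a change in C_i flips the same bit in P_i only; the keystream is unaffected. Decrypting the received ciphertext:
P1: S = E(K, 0x7) = 0x9; 0xE ⊕ 0x9 = 0x7.
P2: S = E(K, 0x9) = 0xE; 0xD ⊕ 0xE = 0x3.
Blocks that differ from the original plaintext: P2.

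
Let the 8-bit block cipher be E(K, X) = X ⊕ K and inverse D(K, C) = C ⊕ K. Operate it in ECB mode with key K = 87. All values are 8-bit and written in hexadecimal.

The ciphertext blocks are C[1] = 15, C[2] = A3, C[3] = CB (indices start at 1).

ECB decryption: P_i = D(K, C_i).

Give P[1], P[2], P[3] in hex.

P[1] = 92, P[2] = 24, P[3] = 4C

P[1]: D(K, 15) = 92.
P[2]: D(K, A3) = 24.
P[3]: D(K, CB) = 4C.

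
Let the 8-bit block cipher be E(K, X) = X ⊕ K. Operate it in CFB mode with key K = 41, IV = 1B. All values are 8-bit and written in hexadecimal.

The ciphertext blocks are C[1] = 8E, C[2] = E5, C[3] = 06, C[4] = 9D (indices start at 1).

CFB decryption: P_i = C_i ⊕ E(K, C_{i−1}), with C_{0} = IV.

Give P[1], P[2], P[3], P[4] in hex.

P[1] = D4, P[2] = 2A, P[3] = A2, P[4] = DA

P[1]: E(K, 1B) = 5A; 8E ⊕ 5A = D4.
P[2]: E(K, 8E) = CF; E5 ⊕ CF = 2A.
P[3]: E(K, E5) = A4; 06 ⊕ A4 = A2.
P[4]: E(K, 06) = 47; 9D ⊕ 47 = DA.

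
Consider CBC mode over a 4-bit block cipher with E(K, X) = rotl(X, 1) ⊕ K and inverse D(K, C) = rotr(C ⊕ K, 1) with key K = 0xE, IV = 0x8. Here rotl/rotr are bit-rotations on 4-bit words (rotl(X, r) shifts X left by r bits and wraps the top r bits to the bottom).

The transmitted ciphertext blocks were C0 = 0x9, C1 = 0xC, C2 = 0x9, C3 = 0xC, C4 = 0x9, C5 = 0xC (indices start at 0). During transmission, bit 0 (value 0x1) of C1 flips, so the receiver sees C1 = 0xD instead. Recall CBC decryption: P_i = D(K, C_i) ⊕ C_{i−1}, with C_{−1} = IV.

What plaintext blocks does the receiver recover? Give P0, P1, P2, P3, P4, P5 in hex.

Only C1 changed, to 0xD. In CBC, a change in C_i garbles P_i and flips the same bit in P_{i+1}. Decrypting the received ciphertext:
P0: D(K, 0x9) = 0xB; 0xB ⊕ 0x8 = 0x3.
P1: D(K, 0xD) = 0x9; 0x9 ⊕ 0x9 = 0x0.
P2: D(K, 0x9) = 0xB; 0xB ⊕ 0xD = 0x6.
P3: D(K, 0xC) = 0x1; 0x1 ⊕ 0x9 = 0x8.
P4: D(K, 0x9) = 0xB; 0xB ⊕ 0xC = 0x7.
P5: D(K, 0xC) = 0x1; 0x1 ⊕ 0x9 = 0x8.
Blocks that differ from the original plaintext: P1, P2.

P0 = 0x3, P1 = 0x0, P2 = 0x6, P3 = 0x8, P4 = 0x7, P5 = 0x8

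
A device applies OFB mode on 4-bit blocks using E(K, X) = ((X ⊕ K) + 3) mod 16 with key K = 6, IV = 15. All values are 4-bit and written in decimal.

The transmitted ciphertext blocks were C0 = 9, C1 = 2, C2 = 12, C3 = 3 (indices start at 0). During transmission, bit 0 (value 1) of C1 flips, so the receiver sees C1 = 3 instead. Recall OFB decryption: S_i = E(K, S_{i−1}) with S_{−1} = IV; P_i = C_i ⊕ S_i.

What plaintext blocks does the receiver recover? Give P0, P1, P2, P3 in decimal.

P0 = 5, P1 = 14, P2 = 2, P3 = 8

Only C1 changed, to 3. In OFB, a change in C_i flips the same bit in P_i only; the keystream is unaffected. Decrypting the received ciphertext:
P0: S = E(K, 15) = 12; 9 ⊕ 12 = 5.
P1: S = E(K, 12) = 13; 3 ⊕ 13 = 14.
P2: S = E(K, 13) = 14; 12 ⊕ 14 = 2.
P3: S = E(K, 14) = 11; 3 ⊕ 11 = 8.
Blocks that differ from the original plaintext: P1.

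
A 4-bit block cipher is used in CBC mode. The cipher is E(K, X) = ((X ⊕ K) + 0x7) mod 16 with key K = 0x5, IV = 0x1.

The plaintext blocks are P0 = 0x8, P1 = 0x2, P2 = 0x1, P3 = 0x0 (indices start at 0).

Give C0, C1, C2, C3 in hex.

CBC encryption: C_i = E(K, P_i ⊕ C_{i−1}), with C_{−1} = IV.
C0: P0 ⊕ 0x1 = 0x9; E(K, 0x9) = 0x3.
C1: P1 ⊕ 0x3 = 0x1; E(K, 0x1) = 0xB.
C2: P2 ⊕ 0xB = 0xA; E(K, 0xA) = 0x6.
C3: P3 ⊕ 0x6 = 0x6; E(K, 0x6) = 0xA.

C0 = 0x3, C1 = 0xB, C2 = 0x6, C3 = 0xA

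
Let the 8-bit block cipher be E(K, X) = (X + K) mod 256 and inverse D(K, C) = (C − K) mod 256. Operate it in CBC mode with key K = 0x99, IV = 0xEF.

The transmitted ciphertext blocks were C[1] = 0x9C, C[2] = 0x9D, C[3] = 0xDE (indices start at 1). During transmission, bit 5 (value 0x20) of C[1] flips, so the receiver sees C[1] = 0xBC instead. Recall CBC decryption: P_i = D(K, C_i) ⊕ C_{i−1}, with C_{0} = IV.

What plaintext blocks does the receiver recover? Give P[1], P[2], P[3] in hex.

Only C[1] changed, to 0xBC. In CBC, a change in C_i garbles P_i and flips the same bit in P_{i+1}. Decrypting the received ciphertext:
P[1]: D(K, 0xBC) = 0x23; 0x23 ⊕ 0xEF = 0xCC.
P[2]: D(K, 0x9D) = 0x04; 0x04 ⊕ 0xBC = 0xB8.
P[3]: D(K, 0xDE) = 0x45; 0x45 ⊕ 0x9D = 0xD8.
Blocks that differ from the original plaintext: P[1], P[2].

P[1] = 0xCC, P[2] = 0xB8, P[3] = 0xD8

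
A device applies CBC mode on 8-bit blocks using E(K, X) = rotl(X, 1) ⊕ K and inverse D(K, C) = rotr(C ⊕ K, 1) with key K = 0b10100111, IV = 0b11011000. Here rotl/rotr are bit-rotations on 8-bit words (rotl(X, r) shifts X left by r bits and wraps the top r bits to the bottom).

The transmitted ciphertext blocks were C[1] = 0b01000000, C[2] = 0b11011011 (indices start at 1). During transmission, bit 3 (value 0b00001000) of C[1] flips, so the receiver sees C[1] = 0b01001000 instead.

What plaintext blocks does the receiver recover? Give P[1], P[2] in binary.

CBC decryption: P_i = D(K, C_i) ⊕ C_{i−1}, with C_{0} = IV.
Only C[1] changed, to 0b01001000. In CBC, a change in C_i garbles P_i and flips the same bit in P_{i+1}. Decrypting the received ciphertext:
P[1]: D(K, 0b01001000) = 0b11110111; 0b11110111 ⊕ 0b11011000 = 0b00101111.
P[2]: D(K, 0b11011011) = 0b00111110; 0b00111110 ⊕ 0b01001000 = 0b01110110.
Blocks that differ from the original plaintext: P[1], P[2].

P[1] = 0b00101111, P[2] = 0b01110110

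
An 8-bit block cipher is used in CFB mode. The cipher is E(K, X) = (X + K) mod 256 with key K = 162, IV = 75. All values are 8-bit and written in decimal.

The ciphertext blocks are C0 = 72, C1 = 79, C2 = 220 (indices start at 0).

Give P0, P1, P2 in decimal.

P0 = 165, P1 = 165, P2 = 45

CFB decryption: P_i = C_i ⊕ E(K, C_{i−1}), with C_{−1} = IV.
P0: E(K, 75) = 237; 72 ⊕ 237 = 165.
P1: E(K, 72) = 234; 79 ⊕ 234 = 165.
P2: E(K, 79) = 241; 220 ⊕ 241 = 45.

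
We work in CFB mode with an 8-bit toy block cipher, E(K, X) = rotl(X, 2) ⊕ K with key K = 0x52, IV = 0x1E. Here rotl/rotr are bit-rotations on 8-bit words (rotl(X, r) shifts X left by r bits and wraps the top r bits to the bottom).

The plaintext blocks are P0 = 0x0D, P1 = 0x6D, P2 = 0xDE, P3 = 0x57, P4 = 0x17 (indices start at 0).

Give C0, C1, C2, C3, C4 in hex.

CFB encryption: C_i = P_i ⊕ E(K, C_{i−1}), with C_{−1} = IV.
C0: E(K, 0x1E) = 0x2A; 0x0D ⊕ 0x2A = 0x27.
C1: E(K, 0x27) = 0xCE; 0x6D ⊕ 0xCE = 0xA3.
C2: E(K, 0xA3) = 0xDC; 0xDE ⊕ 0xDC = 0x02.
C3: E(K, 0x02) = 0x5A; 0x57 ⊕ 0x5A = 0x0D.
C4: E(K, 0x0D) = 0x66; 0x17 ⊕ 0x66 = 0x71.

C0 = 0x27, C1 = 0xA3, C2 = 0x02, C3 = 0x0D, C4 = 0x71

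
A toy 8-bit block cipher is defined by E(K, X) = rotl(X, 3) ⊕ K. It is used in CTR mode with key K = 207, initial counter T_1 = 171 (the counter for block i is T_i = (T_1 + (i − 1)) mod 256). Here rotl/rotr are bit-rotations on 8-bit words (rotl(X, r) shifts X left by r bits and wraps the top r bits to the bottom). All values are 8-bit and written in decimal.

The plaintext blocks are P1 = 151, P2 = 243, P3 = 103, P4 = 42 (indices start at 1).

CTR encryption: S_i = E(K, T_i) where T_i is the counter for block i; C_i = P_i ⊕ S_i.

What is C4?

C4 = 144

C1: T = 171, S = E(K, T) = 146; 151 ⊕ 146 = 5.
C2: T = 172, S = E(K, T) = 170; 243 ⊕ 170 = 89.
C3: T = 173, S = E(K, T) = 162; 103 ⊕ 162 = 197.
C4: T = 174, S = E(K, T) = 186; 42 ⊕ 186 = 144.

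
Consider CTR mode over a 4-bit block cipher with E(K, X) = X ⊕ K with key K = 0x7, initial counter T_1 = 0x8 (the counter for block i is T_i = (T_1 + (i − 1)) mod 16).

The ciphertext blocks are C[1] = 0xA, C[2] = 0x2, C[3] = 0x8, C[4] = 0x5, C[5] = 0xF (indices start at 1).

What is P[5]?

P[5] = 0x4

CTR decryption: S_i = E(K, T_i) where T_i is the counter for block i; P_i = C_i ⊕ S_i.
P[5]: T = 0xC, S = E(K, T) = 0xB; 0xF ⊕ 0xB = 0x4.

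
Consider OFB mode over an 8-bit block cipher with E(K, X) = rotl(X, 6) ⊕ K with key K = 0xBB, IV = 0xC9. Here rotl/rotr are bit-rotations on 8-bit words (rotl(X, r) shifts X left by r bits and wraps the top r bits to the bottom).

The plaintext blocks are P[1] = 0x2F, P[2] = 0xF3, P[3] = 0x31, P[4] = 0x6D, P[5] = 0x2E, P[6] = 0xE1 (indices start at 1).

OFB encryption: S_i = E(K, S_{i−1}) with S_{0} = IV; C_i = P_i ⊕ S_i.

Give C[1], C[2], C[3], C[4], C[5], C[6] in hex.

C[1] = 0xE6, C[2] = 0x3A, C[3] = 0xF8, C[4] = 0xA4, C[5] = 0xE7, C[6] = 0x28

C[1]: S = E(K, 0xC9) = 0xC9; 0x2F ⊕ 0xC9 = 0xE6.
C[2]: S = E(K, 0xC9) = 0xC9; 0xF3 ⊕ 0xC9 = 0x3A.
C[3]: S = E(K, 0xC9) = 0xC9; 0x31 ⊕ 0xC9 = 0xF8.
C[4]: S = E(K, 0xC9) = 0xC9; 0x6D ⊕ 0xC9 = 0xA4.
C[5]: S = E(K, 0xC9) = 0xC9; 0x2E ⊕ 0xC9 = 0xE7.
C[6]: S = E(K, 0xC9) = 0xC9; 0xE1 ⊕ 0xC9 = 0x28.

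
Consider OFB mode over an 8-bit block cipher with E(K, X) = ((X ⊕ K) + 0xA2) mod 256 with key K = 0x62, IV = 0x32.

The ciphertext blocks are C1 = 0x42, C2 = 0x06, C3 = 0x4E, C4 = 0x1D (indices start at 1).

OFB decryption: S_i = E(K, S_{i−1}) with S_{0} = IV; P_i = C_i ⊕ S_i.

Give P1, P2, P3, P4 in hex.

P1 = 0xB0, P2 = 0x34, P3 = 0xBC, P4 = 0x2F

P1: S = E(K, 0x32) = 0xF2; 0x42 ⊕ 0xF2 = 0xB0.
P2: S = E(K, 0xF2) = 0x32; 0x06 ⊕ 0x32 = 0x34.
P3: S = E(K, 0x32) = 0xF2; 0x4E ⊕ 0xF2 = 0xBC.
P4: S = E(K, 0xF2) = 0x32; 0x1D ⊕ 0x32 = 0x2F.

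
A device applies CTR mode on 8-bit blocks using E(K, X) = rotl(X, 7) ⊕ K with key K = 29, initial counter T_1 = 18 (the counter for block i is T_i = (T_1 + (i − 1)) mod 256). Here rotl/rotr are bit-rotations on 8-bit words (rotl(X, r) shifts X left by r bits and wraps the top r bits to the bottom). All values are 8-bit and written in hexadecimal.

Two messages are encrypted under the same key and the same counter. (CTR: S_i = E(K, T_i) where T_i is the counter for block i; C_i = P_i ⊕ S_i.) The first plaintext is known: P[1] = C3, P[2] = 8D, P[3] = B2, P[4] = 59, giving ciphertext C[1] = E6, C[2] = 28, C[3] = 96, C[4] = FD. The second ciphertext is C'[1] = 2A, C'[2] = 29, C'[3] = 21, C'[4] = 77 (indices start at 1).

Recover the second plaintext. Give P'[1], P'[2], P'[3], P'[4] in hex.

P'[1] = 0F, P'[2] = 8C, P'[3] = 05, P'[4] = D3

In CTR with a reused counter, both messages share the same keystream S_i, so C_i ⊕ C'_i = P_i ⊕ P'_i and thus P'_i = P_i ⊕ C_i ⊕ C'_i.
P'[1]: C3 ⊕ E6 ⊕ 2A = 0F.
P'[2]: 8D ⊕ 28 ⊕ 29 = 8C.
P'[3]: B2 ⊕ 96 ⊕ 21 = 05.
P'[4]: 59 ⊕ FD ⊕ 77 = D3.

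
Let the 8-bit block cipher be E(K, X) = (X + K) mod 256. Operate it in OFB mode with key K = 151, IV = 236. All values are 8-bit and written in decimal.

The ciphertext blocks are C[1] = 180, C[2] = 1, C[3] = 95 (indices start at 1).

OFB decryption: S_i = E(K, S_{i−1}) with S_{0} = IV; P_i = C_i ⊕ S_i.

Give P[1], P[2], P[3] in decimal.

P[1]: S = E(K, 236) = 131; 180 ⊕ 131 = 55.
P[2]: S = E(K, 131) = 26; 1 ⊕ 26 = 27.
P[3]: S = E(K, 26) = 177; 95 ⊕ 177 = 238.

P[1] = 55, P[2] = 27, P[3] = 238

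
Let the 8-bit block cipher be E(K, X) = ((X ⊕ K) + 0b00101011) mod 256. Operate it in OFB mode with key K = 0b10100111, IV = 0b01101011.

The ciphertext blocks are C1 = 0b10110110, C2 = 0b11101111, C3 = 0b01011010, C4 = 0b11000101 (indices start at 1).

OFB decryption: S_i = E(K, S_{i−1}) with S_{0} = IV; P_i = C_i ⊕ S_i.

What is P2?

P1: S = E(K, 0b01101011) = 0b11110111; 0b10110110 ⊕ 0b11110111 = 0b01000001.
P2: S = E(K, 0b11110111) = 0b01111011; 0b11101111 ⊕ 0b01111011 = 0b10010100.

P2 = 0b10010100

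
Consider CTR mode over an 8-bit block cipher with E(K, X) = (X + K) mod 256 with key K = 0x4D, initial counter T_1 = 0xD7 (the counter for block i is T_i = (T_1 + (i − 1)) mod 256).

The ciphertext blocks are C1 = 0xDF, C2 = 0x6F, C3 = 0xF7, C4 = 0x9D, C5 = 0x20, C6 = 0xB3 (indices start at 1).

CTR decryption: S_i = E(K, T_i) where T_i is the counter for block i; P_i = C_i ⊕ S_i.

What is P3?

P3: T = 0xD9, S = E(K, T) = 0x26; 0xF7 ⊕ 0x26 = 0xD1.

P3 = 0xD1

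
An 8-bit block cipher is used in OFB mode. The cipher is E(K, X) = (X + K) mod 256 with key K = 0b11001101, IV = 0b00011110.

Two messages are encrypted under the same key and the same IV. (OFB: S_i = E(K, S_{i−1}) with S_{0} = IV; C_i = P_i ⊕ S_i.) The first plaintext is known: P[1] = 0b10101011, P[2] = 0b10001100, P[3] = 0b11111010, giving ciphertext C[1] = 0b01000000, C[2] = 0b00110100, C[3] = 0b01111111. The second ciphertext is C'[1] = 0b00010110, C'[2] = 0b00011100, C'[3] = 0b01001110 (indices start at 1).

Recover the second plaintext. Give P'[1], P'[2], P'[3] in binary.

In OFB with a reused IV, both messages share the same keystream S_i, so C_i ⊕ C'_i = P_i ⊕ P'_i and thus P'_i = P_i ⊕ C_i ⊕ C'_i.
P'[1]: 0b10101011 ⊕ 0b01000000 ⊕ 0b00010110 = 0b11111101.
P'[2]: 0b10001100 ⊕ 0b00110100 ⊕ 0b00011100 = 0b10100100.
P'[3]: 0b11111010 ⊕ 0b01111111 ⊕ 0b01001110 = 0b11001011.

P'[1] = 0b11111101, P'[2] = 0b10100100, P'[3] = 0b11001011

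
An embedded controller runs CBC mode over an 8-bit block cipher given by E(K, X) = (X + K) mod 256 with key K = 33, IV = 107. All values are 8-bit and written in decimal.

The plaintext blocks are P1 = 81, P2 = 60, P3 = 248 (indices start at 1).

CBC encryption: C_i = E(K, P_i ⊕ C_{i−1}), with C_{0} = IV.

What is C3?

C3 = 145

C1: P1 ⊕ 107 = 58; E(K, 58) = 91.
C2: P2 ⊕ 91 = 103; E(K, 103) = 136.
C3: P3 ⊕ 136 = 112; E(K, 112) = 145.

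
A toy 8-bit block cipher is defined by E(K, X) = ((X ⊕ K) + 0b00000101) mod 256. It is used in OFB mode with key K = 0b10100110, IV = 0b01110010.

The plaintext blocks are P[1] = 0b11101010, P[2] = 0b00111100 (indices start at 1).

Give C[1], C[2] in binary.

C[1] = 0b00110011, C[2] = 0b10111000

OFB encryption: S_i = E(K, S_{i−1}) with S_{0} = IV; C_i = P_i ⊕ S_i.
C[1]: S = E(K, 0b01110010) = 0b11011001; 0b11101010 ⊕ 0b11011001 = 0b00110011.
C[2]: S = E(K, 0b11011001) = 0b10000100; 0b00111100 ⊕ 0b10000100 = 0b10111000.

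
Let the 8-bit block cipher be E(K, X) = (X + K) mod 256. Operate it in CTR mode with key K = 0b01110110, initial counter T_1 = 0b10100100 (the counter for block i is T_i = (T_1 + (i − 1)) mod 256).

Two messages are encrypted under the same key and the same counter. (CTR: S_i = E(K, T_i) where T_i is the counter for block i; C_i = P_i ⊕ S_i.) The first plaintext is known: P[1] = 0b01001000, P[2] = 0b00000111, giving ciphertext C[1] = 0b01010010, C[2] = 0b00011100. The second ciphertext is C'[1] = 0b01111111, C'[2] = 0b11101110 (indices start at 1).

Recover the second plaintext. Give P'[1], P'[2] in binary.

In CTR with a reused counter, both messages share the same keystream S_i, so C_i ⊕ C'_i = P_i ⊕ P'_i and thus P'_i = P_i ⊕ C_i ⊕ C'_i.
P'[1]: 0b01001000 ⊕ 0b01010010 ⊕ 0b01111111 = 0b01100101.
P'[2]: 0b00000111 ⊕ 0b00011100 ⊕ 0b11101110 = 0b11110101.

P'[1] = 0b01100101, P'[2] = 0b11110101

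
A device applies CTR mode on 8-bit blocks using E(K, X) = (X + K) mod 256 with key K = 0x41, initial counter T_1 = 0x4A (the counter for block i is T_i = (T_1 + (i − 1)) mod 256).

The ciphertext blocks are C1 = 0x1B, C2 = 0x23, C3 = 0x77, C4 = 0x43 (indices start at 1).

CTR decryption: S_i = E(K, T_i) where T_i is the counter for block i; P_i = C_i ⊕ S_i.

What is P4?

P4 = 0xCD

P4: T = 0x4D, S = E(K, T) = 0x8E; 0x43 ⊕ 0x8E = 0xCD.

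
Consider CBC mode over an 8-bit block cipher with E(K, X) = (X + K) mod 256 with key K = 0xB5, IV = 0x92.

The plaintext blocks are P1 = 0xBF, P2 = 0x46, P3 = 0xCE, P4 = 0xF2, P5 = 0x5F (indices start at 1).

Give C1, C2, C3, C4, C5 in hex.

C1 = 0xE2, C2 = 0x59, C3 = 0x4C, C4 = 0x73, C5 = 0xE1

CBC encryption: C_i = E(K, P_i ⊕ C_{i−1}), with C_{0} = IV.
C1: P1 ⊕ 0x92 = 0x2D; E(K, 0x2D) = 0xE2.
C2: P2 ⊕ 0xE2 = 0xA4; E(K, 0xA4) = 0x59.
C3: P3 ⊕ 0x59 = 0x97; E(K, 0x97) = 0x4C.
C4: P4 ⊕ 0x4C = 0xBE; E(K, 0xBE) = 0x73.
C5: P5 ⊕ 0x73 = 0x2C; E(K, 0x2C) = 0xE1.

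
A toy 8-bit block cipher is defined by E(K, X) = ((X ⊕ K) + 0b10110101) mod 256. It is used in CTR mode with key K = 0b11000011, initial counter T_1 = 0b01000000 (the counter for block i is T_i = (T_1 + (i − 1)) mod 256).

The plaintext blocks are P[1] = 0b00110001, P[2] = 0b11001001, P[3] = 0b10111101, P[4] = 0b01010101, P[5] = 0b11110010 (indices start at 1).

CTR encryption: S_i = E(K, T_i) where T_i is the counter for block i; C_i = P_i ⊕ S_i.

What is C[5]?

C[1]: T = 0b01000000, S = E(K, T) = 0b00111000; 0b00110001 ⊕ 0b00111000 = 0b00001001.
C[2]: T = 0b01000001, S = E(K, T) = 0b00110111; 0b11001001 ⊕ 0b00110111 = 0b11111110.
C[3]: T = 0b01000010, S = E(K, T) = 0b00110110; 0b10111101 ⊕ 0b00110110 = 0b10001011.
C[4]: T = 0b01000011, S = E(K, T) = 0b00110101; 0b01010101 ⊕ 0b00110101 = 0b01100000.
C[5]: T = 0b01000100, S = E(K, T) = 0b00111100; 0b11110010 ⊕ 0b00111100 = 0b11001110.

C[5] = 0b11001110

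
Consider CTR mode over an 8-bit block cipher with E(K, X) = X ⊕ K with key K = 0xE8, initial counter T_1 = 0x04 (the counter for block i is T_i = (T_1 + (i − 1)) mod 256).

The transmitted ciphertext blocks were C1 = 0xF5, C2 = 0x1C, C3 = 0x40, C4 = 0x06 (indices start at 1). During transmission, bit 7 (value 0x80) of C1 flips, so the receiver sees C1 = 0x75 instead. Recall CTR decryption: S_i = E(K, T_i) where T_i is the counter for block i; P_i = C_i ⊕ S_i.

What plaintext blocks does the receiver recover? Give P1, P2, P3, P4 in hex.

P1 = 0x99, P2 = 0xF1, P3 = 0xAE, P4 = 0xE9

Only C1 changed, to 0x75. In CTR, a change in C_i flips the same bit in P_i only; the keystream is unaffected. Decrypting the received ciphertext:
P1: T = 0x04, S = E(K, T) = 0xEC; 0x75 ⊕ 0xEC = 0x99.
P2: T = 0x05, S = E(K, T) = 0xED; 0x1C ⊕ 0xED = 0xF1.
P3: T = 0x06, S = E(K, T) = 0xEE; 0x40 ⊕ 0xEE = 0xAE.
P4: T = 0x07, S = E(K, T) = 0xEF; 0x06 ⊕ 0xEF = 0xE9.
Blocks that differ from the original plaintext: P1.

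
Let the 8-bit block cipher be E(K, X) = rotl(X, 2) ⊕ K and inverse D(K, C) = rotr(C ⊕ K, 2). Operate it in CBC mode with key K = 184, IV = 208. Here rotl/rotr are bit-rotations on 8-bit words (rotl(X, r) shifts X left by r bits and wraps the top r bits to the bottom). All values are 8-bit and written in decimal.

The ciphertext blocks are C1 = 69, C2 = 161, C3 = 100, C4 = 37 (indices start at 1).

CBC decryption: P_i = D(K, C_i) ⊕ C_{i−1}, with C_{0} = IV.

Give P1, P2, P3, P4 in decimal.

P1 = 175, P2 = 3, P3 = 150, P4 = 3

P1: D(K, 69) = 127; 127 ⊕ 208 = 175.
P2: D(K, 161) = 70; 70 ⊕ 69 = 3.
P3: D(K, 100) = 55; 55 ⊕ 161 = 150.
P4: D(K, 37) = 103; 103 ⊕ 100 = 3.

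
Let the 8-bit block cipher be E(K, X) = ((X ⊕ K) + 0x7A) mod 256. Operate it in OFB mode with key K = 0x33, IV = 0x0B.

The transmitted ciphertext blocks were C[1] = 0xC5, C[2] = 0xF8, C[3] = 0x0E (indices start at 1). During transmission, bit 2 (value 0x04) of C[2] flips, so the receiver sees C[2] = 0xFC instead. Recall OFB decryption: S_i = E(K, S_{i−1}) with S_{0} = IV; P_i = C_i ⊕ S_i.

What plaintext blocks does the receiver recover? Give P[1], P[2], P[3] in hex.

Only C[2] changed, to 0xFC. In OFB, a change in C_i flips the same bit in P_i only; the keystream is unaffected. Decrypting the received ciphertext:
P[1]: S = E(K, 0x0B) = 0xB2; 0xC5 ⊕ 0xB2 = 0x77.
P[2]: S = E(K, 0xB2) = 0xFB; 0xFC ⊕ 0xFB = 0x07.
P[3]: S = E(K, 0xFB) = 0x42; 0x0E ⊕ 0x42 = 0x4C.
Blocks that differ from the original plaintext: P[2].

P[1] = 0x77, P[2] = 0x07, P[3] = 0x4C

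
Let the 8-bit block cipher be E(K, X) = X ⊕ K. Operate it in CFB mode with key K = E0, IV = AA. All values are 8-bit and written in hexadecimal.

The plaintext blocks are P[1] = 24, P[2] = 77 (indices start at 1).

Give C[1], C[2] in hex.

CFB encryption: C_i = P_i ⊕ E(K, C_{i−1}), with C_{0} = IV.
C[1]: E(K, AA) = 4A; 24 ⊕ 4A = 6E.
C[2]: E(K, 6E) = 8E; 77 ⊕ 8E = F9.

C[1] = 6E, C[2] = F9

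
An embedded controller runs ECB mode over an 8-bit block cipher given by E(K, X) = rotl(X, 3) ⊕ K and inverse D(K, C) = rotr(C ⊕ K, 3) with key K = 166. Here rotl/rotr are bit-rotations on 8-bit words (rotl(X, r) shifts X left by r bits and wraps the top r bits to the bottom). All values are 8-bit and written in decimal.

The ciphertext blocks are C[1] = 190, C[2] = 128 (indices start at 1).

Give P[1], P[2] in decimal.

ECB decryption: P_i = D(K, C_i).
P[1]: D(K, 190) = 3.
P[2]: D(K, 128) = 196.

P[1] = 3, P[2] = 196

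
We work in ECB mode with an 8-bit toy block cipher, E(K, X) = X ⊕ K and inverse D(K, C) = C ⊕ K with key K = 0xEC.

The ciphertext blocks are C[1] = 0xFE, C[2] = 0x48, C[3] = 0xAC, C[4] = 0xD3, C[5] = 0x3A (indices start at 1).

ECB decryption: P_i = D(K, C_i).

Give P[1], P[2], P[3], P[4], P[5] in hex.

P[1]: D(K, 0xFE) = 0x12.
P[2]: D(K, 0x48) = 0xA4.
P[3]: D(K, 0xAC) = 0x40.
P[4]: D(K, 0xD3) = 0x3F.
P[5]: D(K, 0x3A) = 0xD6.

P[1] = 0x12, P[2] = 0xA4, P[3] = 0x40, P[4] = 0x3F, P[5] = 0xD6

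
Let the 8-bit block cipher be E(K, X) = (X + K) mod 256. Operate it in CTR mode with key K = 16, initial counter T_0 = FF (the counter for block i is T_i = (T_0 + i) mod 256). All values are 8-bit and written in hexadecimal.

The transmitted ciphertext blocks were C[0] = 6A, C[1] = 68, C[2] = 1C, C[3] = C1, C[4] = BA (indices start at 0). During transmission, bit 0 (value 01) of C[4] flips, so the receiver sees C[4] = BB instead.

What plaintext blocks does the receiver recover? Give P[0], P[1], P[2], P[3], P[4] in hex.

CTR decryption: S_i = E(K, T_i) where T_i is the counter for block i; P_i = C_i ⊕ S_i.
Only C[4] changed, to BB. In CTR, a change in C_i flips the same bit in P_i only; the keystream is unaffected. Decrypting the received ciphertext:
P[0]: T = FF, S = E(K, T) = 15; 6A ⊕ 15 = 7F.
P[1]: T = 00, S = E(K, T) = 16; 68 ⊕ 16 = 7E.
P[2]: T = 01, S = E(K, T) = 17; 1C ⊕ 17 = 0B.
P[3]: T = 02, S = E(K, T) = 18; C1 ⊕ 18 = D9.
P[4]: T = 03, S = E(K, T) = 19; BB ⊕ 19 = A2.
Blocks that differ from the original plaintext: P[4].

P[0] = 7F, P[1] = 7E, P[2] = 0B, P[3] = D9, P[4] = A2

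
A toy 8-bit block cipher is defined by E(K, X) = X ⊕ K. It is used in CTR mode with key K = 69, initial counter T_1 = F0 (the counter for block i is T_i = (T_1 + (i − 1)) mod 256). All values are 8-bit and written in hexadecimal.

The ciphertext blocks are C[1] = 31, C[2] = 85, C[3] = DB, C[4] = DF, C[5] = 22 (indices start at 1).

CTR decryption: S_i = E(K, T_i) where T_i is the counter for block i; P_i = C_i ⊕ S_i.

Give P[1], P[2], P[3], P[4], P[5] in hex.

P[1]: T = F0, S = E(K, T) = 99; 31 ⊕ 99 = A8.
P[2]: T = F1, S = E(K, T) = 98; 85 ⊕ 98 = 1D.
P[3]: T = F2, S = E(K, T) = 9B; DB ⊕ 9B = 40.
P[4]: T = F3, S = E(K, T) = 9A; DF ⊕ 9A = 45.
P[5]: T = F4, S = E(K, T) = 9D; 22 ⊕ 9D = BF.

P[1] = A8, P[2] = 1D, P[3] = 40, P[4] = 45, P[5] = BF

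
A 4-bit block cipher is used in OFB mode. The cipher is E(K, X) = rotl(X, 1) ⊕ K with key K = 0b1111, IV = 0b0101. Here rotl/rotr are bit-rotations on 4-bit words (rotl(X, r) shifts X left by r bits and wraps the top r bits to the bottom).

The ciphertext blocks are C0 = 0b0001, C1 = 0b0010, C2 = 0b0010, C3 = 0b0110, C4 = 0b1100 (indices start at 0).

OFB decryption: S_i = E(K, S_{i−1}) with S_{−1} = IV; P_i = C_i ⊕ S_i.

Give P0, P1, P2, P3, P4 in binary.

P0: S = E(K, 0b0101) = 0b0101; 0b0001 ⊕ 0b0101 = 0b0100.
P1: S = E(K, 0b0101) = 0b0101; 0b0010 ⊕ 0b0101 = 0b0111.
P2: S = E(K, 0b0101) = 0b0101; 0b0010 ⊕ 0b0101 = 0b0111.
P3: S = E(K, 0b0101) = 0b0101; 0b0110 ⊕ 0b0101 = 0b0011.
P4: S = E(K, 0b0101) = 0b0101; 0b1100 ⊕ 0b0101 = 0b1001.

P0 = 0b0100, P1 = 0b0111, P2 = 0b0111, P3 = 0b0011, P4 = 0b1001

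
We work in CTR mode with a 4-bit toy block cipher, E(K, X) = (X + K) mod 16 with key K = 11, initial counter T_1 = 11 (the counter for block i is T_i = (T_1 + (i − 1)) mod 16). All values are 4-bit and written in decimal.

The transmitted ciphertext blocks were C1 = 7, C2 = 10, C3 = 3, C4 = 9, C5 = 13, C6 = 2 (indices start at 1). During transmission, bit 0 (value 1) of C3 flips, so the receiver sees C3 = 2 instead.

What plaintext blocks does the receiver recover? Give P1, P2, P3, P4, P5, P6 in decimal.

CTR decryption: S_i = E(K, T_i) where T_i is the counter for block i; P_i = C_i ⊕ S_i.
Only C3 changed, to 2. In CTR, a change in C_i flips the same bit in P_i only; the keystream is unaffected. Decrypting the received ciphertext:
P1: T = 11, S = E(K, T) = 6; 7 ⊕ 6 = 1.
P2: T = 12, S = E(K, T) = 7; 10 ⊕ 7 = 13.
P3: T = 13, S = E(K, T) = 8; 2 ⊕ 8 = 10.
P4: T = 14, S = E(K, T) = 9; 9 ⊕ 9 = 0.
P5: T = 15, S = E(K, T) = 10; 13 ⊕ 10 = 7.
P6: T = 0, S = E(K, T) = 11; 2 ⊕ 11 = 9.
Blocks that differ from the original plaintext: P3.

P1 = 1, P2 = 13, P3 = 10, P4 = 0, P5 = 7, P6 = 9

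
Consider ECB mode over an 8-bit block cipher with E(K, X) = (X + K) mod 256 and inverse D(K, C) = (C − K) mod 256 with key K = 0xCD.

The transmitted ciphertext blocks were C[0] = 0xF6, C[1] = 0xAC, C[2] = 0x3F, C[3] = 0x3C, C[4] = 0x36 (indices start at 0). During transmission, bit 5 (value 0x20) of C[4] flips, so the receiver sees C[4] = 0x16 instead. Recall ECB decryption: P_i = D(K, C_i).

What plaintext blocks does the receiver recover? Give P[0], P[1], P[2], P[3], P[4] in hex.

P[0] = 0x29, P[1] = 0xDF, P[2] = 0x72, P[3] = 0x6F, P[4] = 0x49

Only C[4] changed, to 0x16. In ECB, a change in C_i affects only P_i. Decrypting the received ciphertext:
P[0]: D(K, 0xF6) = 0x29.
P[1]: D(K, 0xAC) = 0xDF.
P[2]: D(K, 0x3F) = 0x72.
P[3]: D(K, 0x3C) = 0x6F.
P[4]: D(K, 0x16) = 0x49.
Blocks that differ from the original plaintext: P[4].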